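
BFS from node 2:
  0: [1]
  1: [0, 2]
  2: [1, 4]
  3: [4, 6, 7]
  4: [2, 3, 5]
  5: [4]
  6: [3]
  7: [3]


Visit 2, enqueue [1, 4]
Visit 1, enqueue [0]
Visit 4, enqueue [3, 5]
Visit 0, enqueue []
Visit 3, enqueue [6, 7]
Visit 5, enqueue []
Visit 6, enqueue []
Visit 7, enqueue []

BFS order: [2, 1, 4, 0, 3, 5, 6, 7]


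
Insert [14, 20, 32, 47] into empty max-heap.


Insert 14: [14]
Insert 20: [20, 14]
Insert 32: [32, 14, 20]
Insert 47: [47, 32, 20, 14]

Final heap: [47, 32, 20, 14]


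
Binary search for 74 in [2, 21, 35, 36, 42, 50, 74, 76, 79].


Step 1: lo=0, hi=8, mid=4, val=42
Step 2: lo=5, hi=8, mid=6, val=74

Found at index 6


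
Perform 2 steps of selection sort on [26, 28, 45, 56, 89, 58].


Initial: [26, 28, 45, 56, 89, 58]
Step 1: min=26 at 0
  Swap: [26, 28, 45, 56, 89, 58]
Step 2: min=28 at 1
  Swap: [26, 28, 45, 56, 89, 58]

After 2 steps: [26, 28, 45, 56, 89, 58]


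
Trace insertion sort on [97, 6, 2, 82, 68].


Initial: [97, 6, 2, 82, 68]
Insert 6: [6, 97, 2, 82, 68]
Insert 2: [2, 6, 97, 82, 68]
Insert 82: [2, 6, 82, 97, 68]
Insert 68: [2, 6, 68, 82, 97]

Sorted: [2, 6, 68, 82, 97]


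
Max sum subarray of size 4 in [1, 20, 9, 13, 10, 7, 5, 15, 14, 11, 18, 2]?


[0:4]: 43
[1:5]: 52
[2:6]: 39
[3:7]: 35
[4:8]: 37
[5:9]: 41
[6:10]: 45
[7:11]: 58
[8:12]: 45

Max: 58 at [7:11]


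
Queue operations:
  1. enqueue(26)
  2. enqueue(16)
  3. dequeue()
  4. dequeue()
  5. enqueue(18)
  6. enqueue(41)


enqueue(26) -> [26]
enqueue(16) -> [26, 16]
dequeue()->26, [16]
dequeue()->16, []
enqueue(18) -> [18]
enqueue(41) -> [18, 41]

Final queue: [18, 41]


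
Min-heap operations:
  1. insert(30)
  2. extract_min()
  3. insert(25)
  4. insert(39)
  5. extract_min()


insert(30) -> [30]
extract_min()->30, []
insert(25) -> [25]
insert(39) -> [25, 39]
extract_min()->25, [39]

Final heap: [39]


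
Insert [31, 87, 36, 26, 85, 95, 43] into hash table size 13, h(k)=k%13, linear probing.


Insert 31: h=5 -> slot 5
Insert 87: h=9 -> slot 9
Insert 36: h=10 -> slot 10
Insert 26: h=0 -> slot 0
Insert 85: h=7 -> slot 7
Insert 95: h=4 -> slot 4
Insert 43: h=4, 2 probes -> slot 6

Table: [26, None, None, None, 95, 31, 43, 85, None, 87, 36, None, None]


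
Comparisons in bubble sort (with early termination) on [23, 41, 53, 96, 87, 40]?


Algorithm: bubble sort (with early termination)
Input: [23, 41, 53, 96, 87, 40]
Sorted: [23, 40, 41, 53, 87, 96]

15


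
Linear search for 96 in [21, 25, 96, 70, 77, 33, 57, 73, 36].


i=0: 21!=96
i=1: 25!=96
i=2: 96==96 found!

Found at 2, 3 comps


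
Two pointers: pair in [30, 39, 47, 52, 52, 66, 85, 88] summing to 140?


lo=0(30)+hi=7(88)=118
lo=1(39)+hi=7(88)=127
lo=2(47)+hi=7(88)=135
lo=3(52)+hi=7(88)=140

Yes: 52+88=140


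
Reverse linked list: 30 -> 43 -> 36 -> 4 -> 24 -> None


Step 1: curr=30, set curr.next=prev(None) | reversed so far: 30
Step 2: curr=43, set curr.next=prev(30) | reversed so far: 43 -> 30
Step 3: curr=36, set curr.next=prev(43) | reversed so far: 36 -> 43 -> 30
Step 4: curr=4, set curr.next=prev(36) | reversed so far: 4 -> 36 -> 43 -> 30
Step 5: curr=24, set curr.next=prev(4) | reversed so far: 24 -> 4 -> 36 -> 43 -> 30

24 -> 4 -> 36 -> 43 -> 30 -> None


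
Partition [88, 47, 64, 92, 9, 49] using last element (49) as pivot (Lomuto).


Pivot: 49
  47 <= 49: swap -> [47, 88, 64, 92, 9, 49]
  9 <= 49: swap -> [47, 9, 64, 92, 88, 49]
Place pivot at 2: [47, 9, 49, 92, 88, 64]

Partitioned: [47, 9, 49, 92, 88, 64]


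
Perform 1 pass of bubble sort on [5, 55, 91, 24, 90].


Initial: [5, 55, 91, 24, 90]
Pass 1: [5, 55, 24, 90, 91] (2 swaps)

After 1 pass: [5, 55, 24, 90, 91]


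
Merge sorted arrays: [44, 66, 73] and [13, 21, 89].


Take 13 from B
Take 21 from B
Take 44 from A
Take 66 from A
Take 73 from A

Merged: [13, 21, 44, 66, 73, 89]


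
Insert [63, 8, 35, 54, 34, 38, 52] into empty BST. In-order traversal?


Insert 63: root
Insert 8: L from 63
Insert 35: L from 63 -> R from 8
Insert 54: L from 63 -> R from 8 -> R from 35
Insert 34: L from 63 -> R from 8 -> L from 35
Insert 38: L from 63 -> R from 8 -> R from 35 -> L from 54
Insert 52: L from 63 -> R from 8 -> R from 35 -> L from 54 -> R from 38

In-order: [8, 34, 35, 38, 52, 54, 63]


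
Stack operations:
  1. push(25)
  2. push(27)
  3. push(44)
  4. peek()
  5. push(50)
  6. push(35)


push(25) -> [25]
push(27) -> [25, 27]
push(44) -> [25, 27, 44]
peek()->44
push(50) -> [25, 27, 44, 50]
push(35) -> [25, 27, 44, 50, 35]

Final stack: [25, 27, 44, 50, 35]


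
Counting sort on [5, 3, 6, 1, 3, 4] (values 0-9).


Input: [5, 3, 6, 1, 3, 4]
Counts: [0, 1, 0, 2, 1, 1, 1, 0, 0, 0]

Sorted: [1, 3, 3, 4, 5, 6]


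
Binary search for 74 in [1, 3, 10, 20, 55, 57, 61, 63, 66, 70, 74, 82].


Step 1: lo=0, hi=11, mid=5, val=57
Step 2: lo=6, hi=11, mid=8, val=66
Step 3: lo=9, hi=11, mid=10, val=74

Found at index 10


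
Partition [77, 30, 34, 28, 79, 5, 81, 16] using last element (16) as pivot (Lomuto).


Pivot: 16
  5 <= 16: swap -> [5, 30, 34, 28, 79, 77, 81, 16]
Place pivot at 1: [5, 16, 34, 28, 79, 77, 81, 30]

Partitioned: [5, 16, 34, 28, 79, 77, 81, 30]


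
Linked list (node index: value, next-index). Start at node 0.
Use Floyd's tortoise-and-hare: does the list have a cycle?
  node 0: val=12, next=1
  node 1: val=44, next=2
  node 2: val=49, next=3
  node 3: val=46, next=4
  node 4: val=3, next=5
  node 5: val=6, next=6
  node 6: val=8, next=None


Floyd's tortoise (slow, +1) and hare (fast, +2):
  init: slow=0, fast=0
  step 1: slow=1, fast=2
  step 2: slow=2, fast=4
  step 3: slow=3, fast=6
  step 4: fast -> None, no cycle

Cycle: no


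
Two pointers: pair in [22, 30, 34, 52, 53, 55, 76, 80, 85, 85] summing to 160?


lo=0(22)+hi=9(85)=107
lo=1(30)+hi=9(85)=115
lo=2(34)+hi=9(85)=119
lo=3(52)+hi=9(85)=137
lo=4(53)+hi=9(85)=138
lo=5(55)+hi=9(85)=140
lo=6(76)+hi=9(85)=161
lo=6(76)+hi=8(85)=161
lo=6(76)+hi=7(80)=156

No pair found


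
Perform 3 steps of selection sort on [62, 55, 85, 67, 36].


Initial: [62, 55, 85, 67, 36]
Step 1: min=36 at 4
  Swap: [36, 55, 85, 67, 62]
Step 2: min=55 at 1
  Swap: [36, 55, 85, 67, 62]
Step 3: min=62 at 4
  Swap: [36, 55, 62, 67, 85]

After 3 steps: [36, 55, 62, 67, 85]


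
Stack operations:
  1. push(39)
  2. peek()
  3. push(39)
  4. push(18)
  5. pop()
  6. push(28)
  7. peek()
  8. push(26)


push(39) -> [39]
peek()->39
push(39) -> [39, 39]
push(18) -> [39, 39, 18]
pop()->18, [39, 39]
push(28) -> [39, 39, 28]
peek()->28
push(26) -> [39, 39, 28, 26]

Final stack: [39, 39, 28, 26]


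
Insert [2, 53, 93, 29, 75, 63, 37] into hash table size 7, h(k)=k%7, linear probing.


Insert 2: h=2 -> slot 2
Insert 53: h=4 -> slot 4
Insert 93: h=2, 1 probes -> slot 3
Insert 29: h=1 -> slot 1
Insert 75: h=5 -> slot 5
Insert 63: h=0 -> slot 0
Insert 37: h=2, 4 probes -> slot 6

Table: [63, 29, 2, 93, 53, 75, 37]


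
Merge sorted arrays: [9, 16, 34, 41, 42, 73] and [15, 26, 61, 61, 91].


Take 9 from A
Take 15 from B
Take 16 from A
Take 26 from B
Take 34 from A
Take 41 from A
Take 42 from A
Take 61 from B
Take 61 from B
Take 73 from A

Merged: [9, 15, 16, 26, 34, 41, 42, 61, 61, 73, 91]


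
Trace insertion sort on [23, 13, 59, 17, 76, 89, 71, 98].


Initial: [23, 13, 59, 17, 76, 89, 71, 98]
Insert 13: [13, 23, 59, 17, 76, 89, 71, 98]
Insert 59: [13, 23, 59, 17, 76, 89, 71, 98]
Insert 17: [13, 17, 23, 59, 76, 89, 71, 98]
Insert 76: [13, 17, 23, 59, 76, 89, 71, 98]
Insert 89: [13, 17, 23, 59, 76, 89, 71, 98]
Insert 71: [13, 17, 23, 59, 71, 76, 89, 98]
Insert 98: [13, 17, 23, 59, 71, 76, 89, 98]

Sorted: [13, 17, 23, 59, 71, 76, 89, 98]


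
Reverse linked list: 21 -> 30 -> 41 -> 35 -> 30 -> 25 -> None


Step 1: curr=21, set curr.next=prev(None) | reversed so far: 21
Step 2: curr=30, set curr.next=prev(21) | reversed so far: 30 -> 21
Step 3: curr=41, set curr.next=prev(30) | reversed so far: 41 -> 30 -> 21
Step 4: curr=35, set curr.next=prev(41) | reversed so far: 35 -> 41 -> 30 -> 21
Step 5: curr=30, set curr.next=prev(35) | reversed so far: 30 -> 35 -> 41 -> 30 -> 21
Step 6: curr=25, set curr.next=prev(30) | reversed so far: 25 -> 30 -> 35 -> 41 -> 30 -> 21

25 -> 30 -> 35 -> 41 -> 30 -> 21 -> None


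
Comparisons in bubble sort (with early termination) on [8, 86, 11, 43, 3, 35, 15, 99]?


Algorithm: bubble sort (with early termination)
Input: [8, 86, 11, 43, 3, 35, 15, 99]
Sorted: [3, 8, 11, 15, 35, 43, 86, 99]

25


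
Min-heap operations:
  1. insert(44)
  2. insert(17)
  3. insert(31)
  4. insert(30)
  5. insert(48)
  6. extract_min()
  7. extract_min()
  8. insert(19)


insert(44) -> [44]
insert(17) -> [17, 44]
insert(31) -> [17, 44, 31]
insert(30) -> [17, 30, 31, 44]
insert(48) -> [17, 30, 31, 44, 48]
extract_min()->17, [30, 44, 31, 48]
extract_min()->30, [31, 44, 48]
insert(19) -> [19, 31, 48, 44]

Final heap: [19, 31, 48, 44]


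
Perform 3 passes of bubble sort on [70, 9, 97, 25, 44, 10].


Initial: [70, 9, 97, 25, 44, 10]
Pass 1: [9, 70, 25, 44, 10, 97] (4 swaps)
Pass 2: [9, 25, 44, 10, 70, 97] (3 swaps)
Pass 3: [9, 25, 10, 44, 70, 97] (1 swaps)

After 3 passes: [9, 25, 10, 44, 70, 97]


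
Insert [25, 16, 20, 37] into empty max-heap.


Insert 25: [25]
Insert 16: [25, 16]
Insert 20: [25, 16, 20]
Insert 37: [37, 25, 20, 16]

Final heap: [37, 25, 20, 16]


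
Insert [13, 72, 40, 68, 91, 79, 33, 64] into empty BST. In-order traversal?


Insert 13: root
Insert 72: R from 13
Insert 40: R from 13 -> L from 72
Insert 68: R from 13 -> L from 72 -> R from 40
Insert 91: R from 13 -> R from 72
Insert 79: R from 13 -> R from 72 -> L from 91
Insert 33: R from 13 -> L from 72 -> L from 40
Insert 64: R from 13 -> L from 72 -> R from 40 -> L from 68

In-order: [13, 33, 40, 64, 68, 72, 79, 91]


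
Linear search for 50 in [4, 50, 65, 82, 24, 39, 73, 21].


i=0: 4!=50
i=1: 50==50 found!

Found at 1, 2 comps


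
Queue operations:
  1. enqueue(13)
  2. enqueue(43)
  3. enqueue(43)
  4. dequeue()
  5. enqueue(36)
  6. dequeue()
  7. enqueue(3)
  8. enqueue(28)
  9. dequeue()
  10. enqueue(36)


enqueue(13) -> [13]
enqueue(43) -> [13, 43]
enqueue(43) -> [13, 43, 43]
dequeue()->13, [43, 43]
enqueue(36) -> [43, 43, 36]
dequeue()->43, [43, 36]
enqueue(3) -> [43, 36, 3]
enqueue(28) -> [43, 36, 3, 28]
dequeue()->43, [36, 3, 28]
enqueue(36) -> [36, 3, 28, 36]

Final queue: [36, 3, 28, 36]


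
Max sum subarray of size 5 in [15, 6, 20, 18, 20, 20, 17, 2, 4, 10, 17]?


[0:5]: 79
[1:6]: 84
[2:7]: 95
[3:8]: 77
[4:9]: 63
[5:10]: 53
[6:11]: 50

Max: 95 at [2:7]


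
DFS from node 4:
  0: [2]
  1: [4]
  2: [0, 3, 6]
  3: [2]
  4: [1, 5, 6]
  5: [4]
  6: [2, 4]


Visit 4, push [6, 5, 1]
Visit 1, push []
Visit 5, push []
Visit 6, push [2]
Visit 2, push [3, 0]
Visit 0, push []
Visit 3, push []

DFS order: [4, 1, 5, 6, 2, 0, 3]


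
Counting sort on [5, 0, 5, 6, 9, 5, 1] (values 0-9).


Input: [5, 0, 5, 6, 9, 5, 1]
Counts: [1, 1, 0, 0, 0, 3, 1, 0, 0, 1]

Sorted: [0, 1, 5, 5, 5, 6, 9]


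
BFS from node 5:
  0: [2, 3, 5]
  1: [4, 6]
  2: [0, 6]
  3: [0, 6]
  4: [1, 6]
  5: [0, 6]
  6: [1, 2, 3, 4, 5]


Visit 5, enqueue [0, 6]
Visit 0, enqueue [2, 3]
Visit 6, enqueue [1, 4]
Visit 2, enqueue []
Visit 3, enqueue []
Visit 1, enqueue []
Visit 4, enqueue []

BFS order: [5, 0, 6, 2, 3, 1, 4]


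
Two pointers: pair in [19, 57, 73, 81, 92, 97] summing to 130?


lo=0(19)+hi=5(97)=116
lo=1(57)+hi=5(97)=154
lo=1(57)+hi=4(92)=149
lo=1(57)+hi=3(81)=138
lo=1(57)+hi=2(73)=130

Yes: 57+73=130


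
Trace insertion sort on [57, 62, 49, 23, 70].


Initial: [57, 62, 49, 23, 70]
Insert 62: [57, 62, 49, 23, 70]
Insert 49: [49, 57, 62, 23, 70]
Insert 23: [23, 49, 57, 62, 70]
Insert 70: [23, 49, 57, 62, 70]

Sorted: [23, 49, 57, 62, 70]


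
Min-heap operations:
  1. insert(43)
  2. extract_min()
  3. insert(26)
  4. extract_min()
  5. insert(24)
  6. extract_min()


insert(43) -> [43]
extract_min()->43, []
insert(26) -> [26]
extract_min()->26, []
insert(24) -> [24]
extract_min()->24, []

Final heap: []


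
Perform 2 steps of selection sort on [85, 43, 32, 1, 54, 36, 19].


Initial: [85, 43, 32, 1, 54, 36, 19]
Step 1: min=1 at 3
  Swap: [1, 43, 32, 85, 54, 36, 19]
Step 2: min=19 at 6
  Swap: [1, 19, 32, 85, 54, 36, 43]

After 2 steps: [1, 19, 32, 85, 54, 36, 43]


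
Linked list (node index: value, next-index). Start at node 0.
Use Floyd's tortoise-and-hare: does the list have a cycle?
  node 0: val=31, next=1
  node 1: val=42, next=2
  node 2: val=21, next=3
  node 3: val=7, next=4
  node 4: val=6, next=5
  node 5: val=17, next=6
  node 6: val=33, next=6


Floyd's tortoise (slow, +1) and hare (fast, +2):
  init: slow=0, fast=0
  step 1: slow=1, fast=2
  step 2: slow=2, fast=4
  step 3: slow=3, fast=6
  step 4: slow=4, fast=6
  step 5: slow=5, fast=6
  step 6: slow=6, fast=6
  slow == fast at node 6: cycle detected

Cycle: yes


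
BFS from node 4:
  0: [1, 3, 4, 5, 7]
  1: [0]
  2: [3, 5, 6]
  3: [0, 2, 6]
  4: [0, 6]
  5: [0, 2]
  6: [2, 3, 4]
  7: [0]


Visit 4, enqueue [0, 6]
Visit 0, enqueue [1, 3, 5, 7]
Visit 6, enqueue [2]
Visit 1, enqueue []
Visit 3, enqueue []
Visit 5, enqueue []
Visit 7, enqueue []
Visit 2, enqueue []

BFS order: [4, 0, 6, 1, 3, 5, 7, 2]


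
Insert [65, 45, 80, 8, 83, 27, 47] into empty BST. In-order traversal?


Insert 65: root
Insert 45: L from 65
Insert 80: R from 65
Insert 8: L from 65 -> L from 45
Insert 83: R from 65 -> R from 80
Insert 27: L from 65 -> L from 45 -> R from 8
Insert 47: L from 65 -> R from 45

In-order: [8, 27, 45, 47, 65, 80, 83]


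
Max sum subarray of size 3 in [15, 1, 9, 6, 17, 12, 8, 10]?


[0:3]: 25
[1:4]: 16
[2:5]: 32
[3:6]: 35
[4:7]: 37
[5:8]: 30

Max: 37 at [4:7]


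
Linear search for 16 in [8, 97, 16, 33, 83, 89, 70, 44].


i=0: 8!=16
i=1: 97!=16
i=2: 16==16 found!

Found at 2, 3 comps


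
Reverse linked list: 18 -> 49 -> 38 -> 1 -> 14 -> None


Step 1: curr=18, set curr.next=prev(None) | reversed so far: 18
Step 2: curr=49, set curr.next=prev(18) | reversed so far: 49 -> 18
Step 3: curr=38, set curr.next=prev(49) | reversed so far: 38 -> 49 -> 18
Step 4: curr=1, set curr.next=prev(38) | reversed so far: 1 -> 38 -> 49 -> 18
Step 5: curr=14, set curr.next=prev(1) | reversed so far: 14 -> 1 -> 38 -> 49 -> 18

14 -> 1 -> 38 -> 49 -> 18 -> None


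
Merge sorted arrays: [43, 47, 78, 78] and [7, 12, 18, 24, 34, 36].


Take 7 from B
Take 12 from B
Take 18 from B
Take 24 from B
Take 34 from B
Take 36 from B

Merged: [7, 12, 18, 24, 34, 36, 43, 47, 78, 78]


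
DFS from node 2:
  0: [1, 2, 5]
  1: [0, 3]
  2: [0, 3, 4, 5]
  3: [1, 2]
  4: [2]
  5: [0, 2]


Visit 2, push [5, 4, 3, 0]
Visit 0, push [5, 1]
Visit 1, push [3]
Visit 3, push []
Visit 5, push []
Visit 4, push []

DFS order: [2, 0, 1, 3, 5, 4]


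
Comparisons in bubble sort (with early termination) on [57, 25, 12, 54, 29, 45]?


Algorithm: bubble sort (with early termination)
Input: [57, 25, 12, 54, 29, 45]
Sorted: [12, 25, 29, 45, 54, 57]

12


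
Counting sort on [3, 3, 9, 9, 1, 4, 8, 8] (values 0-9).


Input: [3, 3, 9, 9, 1, 4, 8, 8]
Counts: [0, 1, 0, 2, 1, 0, 0, 0, 2, 2]

Sorted: [1, 3, 3, 4, 8, 8, 9, 9]


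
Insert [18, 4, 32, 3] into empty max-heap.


Insert 18: [18]
Insert 4: [18, 4]
Insert 32: [32, 4, 18]
Insert 3: [32, 4, 18, 3]

Final heap: [32, 4, 18, 3]


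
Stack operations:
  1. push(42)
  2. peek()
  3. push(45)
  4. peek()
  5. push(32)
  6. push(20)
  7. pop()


push(42) -> [42]
peek()->42
push(45) -> [42, 45]
peek()->45
push(32) -> [42, 45, 32]
push(20) -> [42, 45, 32, 20]
pop()->20, [42, 45, 32]

Final stack: [42, 45, 32]


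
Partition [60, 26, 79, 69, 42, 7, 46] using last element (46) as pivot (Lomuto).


Pivot: 46
  26 <= 46: swap -> [26, 60, 79, 69, 42, 7, 46]
  42 <= 46: swap -> [26, 42, 79, 69, 60, 7, 46]
  7 <= 46: swap -> [26, 42, 7, 69, 60, 79, 46]
Place pivot at 3: [26, 42, 7, 46, 60, 79, 69]

Partitioned: [26, 42, 7, 46, 60, 79, 69]


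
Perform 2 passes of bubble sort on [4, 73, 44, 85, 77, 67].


Initial: [4, 73, 44, 85, 77, 67]
Pass 1: [4, 44, 73, 77, 67, 85] (3 swaps)
Pass 2: [4, 44, 73, 67, 77, 85] (1 swaps)

After 2 passes: [4, 44, 73, 67, 77, 85]


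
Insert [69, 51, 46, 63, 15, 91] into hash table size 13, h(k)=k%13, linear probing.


Insert 69: h=4 -> slot 4
Insert 51: h=12 -> slot 12
Insert 46: h=7 -> slot 7
Insert 63: h=11 -> slot 11
Insert 15: h=2 -> slot 2
Insert 91: h=0 -> slot 0

Table: [91, None, 15, None, 69, None, None, 46, None, None, None, 63, 51]


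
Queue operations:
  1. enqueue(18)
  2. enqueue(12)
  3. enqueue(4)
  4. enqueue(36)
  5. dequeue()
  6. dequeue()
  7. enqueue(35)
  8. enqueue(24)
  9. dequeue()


enqueue(18) -> [18]
enqueue(12) -> [18, 12]
enqueue(4) -> [18, 12, 4]
enqueue(36) -> [18, 12, 4, 36]
dequeue()->18, [12, 4, 36]
dequeue()->12, [4, 36]
enqueue(35) -> [4, 36, 35]
enqueue(24) -> [4, 36, 35, 24]
dequeue()->4, [36, 35, 24]

Final queue: [36, 35, 24]


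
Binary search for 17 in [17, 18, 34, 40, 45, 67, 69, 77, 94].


Step 1: lo=0, hi=8, mid=4, val=45
Step 2: lo=0, hi=3, mid=1, val=18
Step 3: lo=0, hi=0, mid=0, val=17

Found at index 0


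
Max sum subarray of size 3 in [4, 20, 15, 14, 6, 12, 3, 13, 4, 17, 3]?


[0:3]: 39
[1:4]: 49
[2:5]: 35
[3:6]: 32
[4:7]: 21
[5:8]: 28
[6:9]: 20
[7:10]: 34
[8:11]: 24

Max: 49 at [1:4]


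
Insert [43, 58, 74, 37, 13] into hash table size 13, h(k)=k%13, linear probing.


Insert 43: h=4 -> slot 4
Insert 58: h=6 -> slot 6
Insert 74: h=9 -> slot 9
Insert 37: h=11 -> slot 11
Insert 13: h=0 -> slot 0

Table: [13, None, None, None, 43, None, 58, None, None, 74, None, 37, None]


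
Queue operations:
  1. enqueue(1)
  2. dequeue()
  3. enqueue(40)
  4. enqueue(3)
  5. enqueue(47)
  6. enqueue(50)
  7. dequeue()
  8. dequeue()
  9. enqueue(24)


enqueue(1) -> [1]
dequeue()->1, []
enqueue(40) -> [40]
enqueue(3) -> [40, 3]
enqueue(47) -> [40, 3, 47]
enqueue(50) -> [40, 3, 47, 50]
dequeue()->40, [3, 47, 50]
dequeue()->3, [47, 50]
enqueue(24) -> [47, 50, 24]

Final queue: [47, 50, 24]


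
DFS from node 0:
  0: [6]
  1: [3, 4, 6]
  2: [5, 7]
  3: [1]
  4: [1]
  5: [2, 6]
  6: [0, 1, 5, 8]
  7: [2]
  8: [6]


Visit 0, push [6]
Visit 6, push [8, 5, 1]
Visit 1, push [4, 3]
Visit 3, push []
Visit 4, push []
Visit 5, push [2]
Visit 2, push [7]
Visit 7, push []
Visit 8, push []

DFS order: [0, 6, 1, 3, 4, 5, 2, 7, 8]


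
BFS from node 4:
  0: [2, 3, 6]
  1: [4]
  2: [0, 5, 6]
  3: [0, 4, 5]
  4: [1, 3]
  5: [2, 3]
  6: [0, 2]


Visit 4, enqueue [1, 3]
Visit 1, enqueue []
Visit 3, enqueue [0, 5]
Visit 0, enqueue [2, 6]
Visit 5, enqueue []
Visit 2, enqueue []
Visit 6, enqueue []

BFS order: [4, 1, 3, 0, 5, 2, 6]


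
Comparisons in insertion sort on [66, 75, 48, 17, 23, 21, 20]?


Algorithm: insertion sort
Input: [66, 75, 48, 17, 23, 21, 20]
Sorted: [17, 20, 21, 23, 48, 66, 75]

21


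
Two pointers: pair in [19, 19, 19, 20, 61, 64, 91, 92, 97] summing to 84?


lo=0(19)+hi=8(97)=116
lo=0(19)+hi=7(92)=111
lo=0(19)+hi=6(91)=110
lo=0(19)+hi=5(64)=83
lo=1(19)+hi=5(64)=83
lo=2(19)+hi=5(64)=83
lo=3(20)+hi=5(64)=84

Yes: 20+64=84


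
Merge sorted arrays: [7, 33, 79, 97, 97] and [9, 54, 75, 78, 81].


Take 7 from A
Take 9 from B
Take 33 from A
Take 54 from B
Take 75 from B
Take 78 from B
Take 79 from A
Take 81 from B

Merged: [7, 9, 33, 54, 75, 78, 79, 81, 97, 97]


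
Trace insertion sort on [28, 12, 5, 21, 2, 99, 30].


Initial: [28, 12, 5, 21, 2, 99, 30]
Insert 12: [12, 28, 5, 21, 2, 99, 30]
Insert 5: [5, 12, 28, 21, 2, 99, 30]
Insert 21: [5, 12, 21, 28, 2, 99, 30]
Insert 2: [2, 5, 12, 21, 28, 99, 30]
Insert 99: [2, 5, 12, 21, 28, 99, 30]
Insert 30: [2, 5, 12, 21, 28, 30, 99]

Sorted: [2, 5, 12, 21, 28, 30, 99]


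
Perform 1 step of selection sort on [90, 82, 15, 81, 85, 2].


Initial: [90, 82, 15, 81, 85, 2]
Step 1: min=2 at 5
  Swap: [2, 82, 15, 81, 85, 90]

After 1 step: [2, 82, 15, 81, 85, 90]


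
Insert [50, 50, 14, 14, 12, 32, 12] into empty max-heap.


Insert 50: [50]
Insert 50: [50, 50]
Insert 14: [50, 50, 14]
Insert 14: [50, 50, 14, 14]
Insert 12: [50, 50, 14, 14, 12]
Insert 32: [50, 50, 32, 14, 12, 14]
Insert 12: [50, 50, 32, 14, 12, 14, 12]

Final heap: [50, 50, 32, 14, 12, 14, 12]


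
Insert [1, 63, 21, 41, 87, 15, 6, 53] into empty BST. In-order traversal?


Insert 1: root
Insert 63: R from 1
Insert 21: R from 1 -> L from 63
Insert 41: R from 1 -> L from 63 -> R from 21
Insert 87: R from 1 -> R from 63
Insert 15: R from 1 -> L from 63 -> L from 21
Insert 6: R from 1 -> L from 63 -> L from 21 -> L from 15
Insert 53: R from 1 -> L from 63 -> R from 21 -> R from 41

In-order: [1, 6, 15, 21, 41, 53, 63, 87]


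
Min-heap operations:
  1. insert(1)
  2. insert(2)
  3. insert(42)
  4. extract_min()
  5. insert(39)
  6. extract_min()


insert(1) -> [1]
insert(2) -> [1, 2]
insert(42) -> [1, 2, 42]
extract_min()->1, [2, 42]
insert(39) -> [2, 42, 39]
extract_min()->2, [39, 42]

Final heap: [39, 42]


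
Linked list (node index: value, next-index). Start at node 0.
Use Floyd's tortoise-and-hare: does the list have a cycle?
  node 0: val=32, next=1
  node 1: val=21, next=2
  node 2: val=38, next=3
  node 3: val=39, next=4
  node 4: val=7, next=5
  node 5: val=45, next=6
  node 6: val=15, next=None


Floyd's tortoise (slow, +1) and hare (fast, +2):
  init: slow=0, fast=0
  step 1: slow=1, fast=2
  step 2: slow=2, fast=4
  step 3: slow=3, fast=6
  step 4: fast -> None, no cycle

Cycle: no


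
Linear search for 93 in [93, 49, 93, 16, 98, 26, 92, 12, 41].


i=0: 93==93 found!

Found at 0, 1 comps


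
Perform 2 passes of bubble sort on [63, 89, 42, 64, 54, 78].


Initial: [63, 89, 42, 64, 54, 78]
Pass 1: [63, 42, 64, 54, 78, 89] (4 swaps)
Pass 2: [42, 63, 54, 64, 78, 89] (2 swaps)

After 2 passes: [42, 63, 54, 64, 78, 89]


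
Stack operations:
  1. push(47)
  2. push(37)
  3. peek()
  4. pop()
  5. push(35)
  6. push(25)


push(47) -> [47]
push(37) -> [47, 37]
peek()->37
pop()->37, [47]
push(35) -> [47, 35]
push(25) -> [47, 35, 25]

Final stack: [47, 35, 25]


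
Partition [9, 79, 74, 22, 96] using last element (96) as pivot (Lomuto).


Pivot: 96
  9 <= 96: advance i (no swap)
  79 <= 96: advance i (no swap)
  74 <= 96: advance i (no swap)
  22 <= 96: advance i (no swap)
Place pivot at 4: [9, 79, 74, 22, 96]

Partitioned: [9, 79, 74, 22, 96]


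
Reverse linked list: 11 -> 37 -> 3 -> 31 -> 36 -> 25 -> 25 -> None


Step 1: curr=11, set curr.next=prev(None) | reversed so far: 11
Step 2: curr=37, set curr.next=prev(11) | reversed so far: 37 -> 11
Step 3: curr=3, set curr.next=prev(37) | reversed so far: 3 -> 37 -> 11
Step 4: curr=31, set curr.next=prev(3) | reversed so far: 31 -> 3 -> 37 -> 11
Step 5: curr=36, set curr.next=prev(31) | reversed so far: 36 -> 31 -> 3 -> 37 -> 11
Step 6: curr=25, set curr.next=prev(36) | reversed so far: 25 -> 36 -> 31 -> 3 -> 37 -> 11
Step 7: curr=25, set curr.next=prev(25) | reversed so far: 25 -> 25 -> 36 -> 31 -> 3 -> 37 -> 11

25 -> 25 -> 36 -> 31 -> 3 -> 37 -> 11 -> None


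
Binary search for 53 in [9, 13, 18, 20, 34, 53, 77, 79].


Step 1: lo=0, hi=7, mid=3, val=20
Step 2: lo=4, hi=7, mid=5, val=53

Found at index 5


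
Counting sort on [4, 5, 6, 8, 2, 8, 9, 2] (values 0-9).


Input: [4, 5, 6, 8, 2, 8, 9, 2]
Counts: [0, 0, 2, 0, 1, 1, 1, 0, 2, 1]

Sorted: [2, 2, 4, 5, 6, 8, 8, 9]


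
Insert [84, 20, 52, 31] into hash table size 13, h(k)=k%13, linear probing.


Insert 84: h=6 -> slot 6
Insert 20: h=7 -> slot 7
Insert 52: h=0 -> slot 0
Insert 31: h=5 -> slot 5

Table: [52, None, None, None, None, 31, 84, 20, None, None, None, None, None]


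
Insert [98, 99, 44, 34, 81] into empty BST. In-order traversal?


Insert 98: root
Insert 99: R from 98
Insert 44: L from 98
Insert 34: L from 98 -> L from 44
Insert 81: L from 98 -> R from 44

In-order: [34, 44, 81, 98, 99]


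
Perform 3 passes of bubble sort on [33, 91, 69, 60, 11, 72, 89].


Initial: [33, 91, 69, 60, 11, 72, 89]
Pass 1: [33, 69, 60, 11, 72, 89, 91] (5 swaps)
Pass 2: [33, 60, 11, 69, 72, 89, 91] (2 swaps)
Pass 3: [33, 11, 60, 69, 72, 89, 91] (1 swaps)

After 3 passes: [33, 11, 60, 69, 72, 89, 91]


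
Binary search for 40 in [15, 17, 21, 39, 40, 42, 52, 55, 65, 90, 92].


Step 1: lo=0, hi=10, mid=5, val=42
Step 2: lo=0, hi=4, mid=2, val=21
Step 3: lo=3, hi=4, mid=3, val=39
Step 4: lo=4, hi=4, mid=4, val=40

Found at index 4


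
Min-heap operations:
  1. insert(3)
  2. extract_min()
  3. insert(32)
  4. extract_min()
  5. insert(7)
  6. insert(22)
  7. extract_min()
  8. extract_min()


insert(3) -> [3]
extract_min()->3, []
insert(32) -> [32]
extract_min()->32, []
insert(7) -> [7]
insert(22) -> [7, 22]
extract_min()->7, [22]
extract_min()->22, []

Final heap: []


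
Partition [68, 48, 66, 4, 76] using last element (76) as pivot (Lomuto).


Pivot: 76
  68 <= 76: advance i (no swap)
  48 <= 76: advance i (no swap)
  66 <= 76: advance i (no swap)
  4 <= 76: advance i (no swap)
Place pivot at 4: [68, 48, 66, 4, 76]

Partitioned: [68, 48, 66, 4, 76]


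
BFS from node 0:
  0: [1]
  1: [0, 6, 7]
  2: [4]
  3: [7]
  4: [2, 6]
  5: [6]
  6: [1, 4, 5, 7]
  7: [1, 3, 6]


Visit 0, enqueue [1]
Visit 1, enqueue [6, 7]
Visit 6, enqueue [4, 5]
Visit 7, enqueue [3]
Visit 4, enqueue [2]
Visit 5, enqueue []
Visit 3, enqueue []
Visit 2, enqueue []

BFS order: [0, 1, 6, 7, 4, 5, 3, 2]


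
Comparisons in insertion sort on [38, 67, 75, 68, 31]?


Algorithm: insertion sort
Input: [38, 67, 75, 68, 31]
Sorted: [31, 38, 67, 68, 75]

8


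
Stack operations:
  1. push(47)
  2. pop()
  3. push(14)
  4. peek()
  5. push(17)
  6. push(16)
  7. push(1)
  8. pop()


push(47) -> [47]
pop()->47, []
push(14) -> [14]
peek()->14
push(17) -> [14, 17]
push(16) -> [14, 17, 16]
push(1) -> [14, 17, 16, 1]
pop()->1, [14, 17, 16]

Final stack: [14, 17, 16]


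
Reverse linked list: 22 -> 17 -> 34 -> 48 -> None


Step 1: curr=22, set curr.next=prev(None) | reversed so far: 22
Step 2: curr=17, set curr.next=prev(22) | reversed so far: 17 -> 22
Step 3: curr=34, set curr.next=prev(17) | reversed so far: 34 -> 17 -> 22
Step 4: curr=48, set curr.next=prev(34) | reversed so far: 48 -> 34 -> 17 -> 22

48 -> 34 -> 17 -> 22 -> None


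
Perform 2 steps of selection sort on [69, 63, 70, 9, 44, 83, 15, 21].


Initial: [69, 63, 70, 9, 44, 83, 15, 21]
Step 1: min=9 at 3
  Swap: [9, 63, 70, 69, 44, 83, 15, 21]
Step 2: min=15 at 6
  Swap: [9, 15, 70, 69, 44, 83, 63, 21]

After 2 steps: [9, 15, 70, 69, 44, 83, 63, 21]


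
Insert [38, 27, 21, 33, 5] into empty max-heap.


Insert 38: [38]
Insert 27: [38, 27]
Insert 21: [38, 27, 21]
Insert 33: [38, 33, 21, 27]
Insert 5: [38, 33, 21, 27, 5]

Final heap: [38, 33, 21, 27, 5]


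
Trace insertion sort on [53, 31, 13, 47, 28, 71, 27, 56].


Initial: [53, 31, 13, 47, 28, 71, 27, 56]
Insert 31: [31, 53, 13, 47, 28, 71, 27, 56]
Insert 13: [13, 31, 53, 47, 28, 71, 27, 56]
Insert 47: [13, 31, 47, 53, 28, 71, 27, 56]
Insert 28: [13, 28, 31, 47, 53, 71, 27, 56]
Insert 71: [13, 28, 31, 47, 53, 71, 27, 56]
Insert 27: [13, 27, 28, 31, 47, 53, 71, 56]
Insert 56: [13, 27, 28, 31, 47, 53, 56, 71]

Sorted: [13, 27, 28, 31, 47, 53, 56, 71]


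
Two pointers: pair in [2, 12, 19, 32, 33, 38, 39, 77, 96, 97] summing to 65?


lo=0(2)+hi=9(97)=99
lo=0(2)+hi=8(96)=98
lo=0(2)+hi=7(77)=79
lo=0(2)+hi=6(39)=41
lo=1(12)+hi=6(39)=51
lo=2(19)+hi=6(39)=58
lo=3(32)+hi=6(39)=71
lo=3(32)+hi=5(38)=70
lo=3(32)+hi=4(33)=65

Yes: 32+33=65


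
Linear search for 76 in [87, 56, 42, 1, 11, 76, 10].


i=0: 87!=76
i=1: 56!=76
i=2: 42!=76
i=3: 1!=76
i=4: 11!=76
i=5: 76==76 found!

Found at 5, 6 comps


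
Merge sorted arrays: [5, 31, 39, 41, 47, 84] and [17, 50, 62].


Take 5 from A
Take 17 from B
Take 31 from A
Take 39 from A
Take 41 from A
Take 47 from A
Take 50 from B
Take 62 from B

Merged: [5, 17, 31, 39, 41, 47, 50, 62, 84]


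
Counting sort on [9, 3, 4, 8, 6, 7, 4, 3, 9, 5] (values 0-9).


Input: [9, 3, 4, 8, 6, 7, 4, 3, 9, 5]
Counts: [0, 0, 0, 2, 2, 1, 1, 1, 1, 2]

Sorted: [3, 3, 4, 4, 5, 6, 7, 8, 9, 9]


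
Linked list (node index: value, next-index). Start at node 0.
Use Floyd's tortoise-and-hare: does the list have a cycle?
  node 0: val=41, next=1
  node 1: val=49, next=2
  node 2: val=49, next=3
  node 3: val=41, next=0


Floyd's tortoise (slow, +1) and hare (fast, +2):
  init: slow=0, fast=0
  step 1: slow=1, fast=2
  step 2: slow=2, fast=0
  step 3: slow=3, fast=2
  step 4: slow=0, fast=0
  slow == fast at node 0: cycle detected

Cycle: yes


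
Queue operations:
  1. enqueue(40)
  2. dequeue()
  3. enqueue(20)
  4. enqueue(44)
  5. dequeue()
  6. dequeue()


enqueue(40) -> [40]
dequeue()->40, []
enqueue(20) -> [20]
enqueue(44) -> [20, 44]
dequeue()->20, [44]
dequeue()->44, []

Final queue: []


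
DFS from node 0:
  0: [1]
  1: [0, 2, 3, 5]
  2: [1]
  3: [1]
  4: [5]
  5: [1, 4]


Visit 0, push [1]
Visit 1, push [5, 3, 2]
Visit 2, push []
Visit 3, push []
Visit 5, push [4]
Visit 4, push []

DFS order: [0, 1, 2, 3, 5, 4]


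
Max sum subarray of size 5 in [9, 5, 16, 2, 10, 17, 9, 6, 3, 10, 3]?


[0:5]: 42
[1:6]: 50
[2:7]: 54
[3:8]: 44
[4:9]: 45
[5:10]: 45
[6:11]: 31

Max: 54 at [2:7]


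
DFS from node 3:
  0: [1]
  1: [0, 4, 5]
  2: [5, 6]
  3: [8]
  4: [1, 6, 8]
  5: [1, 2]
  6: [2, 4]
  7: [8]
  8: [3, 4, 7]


Visit 3, push [8]
Visit 8, push [7, 4]
Visit 4, push [6, 1]
Visit 1, push [5, 0]
Visit 0, push []
Visit 5, push [2]
Visit 2, push [6]
Visit 6, push []
Visit 7, push []

DFS order: [3, 8, 4, 1, 0, 5, 2, 6, 7]


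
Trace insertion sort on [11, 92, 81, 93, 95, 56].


Initial: [11, 92, 81, 93, 95, 56]
Insert 92: [11, 92, 81, 93, 95, 56]
Insert 81: [11, 81, 92, 93, 95, 56]
Insert 93: [11, 81, 92, 93, 95, 56]
Insert 95: [11, 81, 92, 93, 95, 56]
Insert 56: [11, 56, 81, 92, 93, 95]

Sorted: [11, 56, 81, 92, 93, 95]


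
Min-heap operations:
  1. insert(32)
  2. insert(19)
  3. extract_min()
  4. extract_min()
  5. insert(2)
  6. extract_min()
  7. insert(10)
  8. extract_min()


insert(32) -> [32]
insert(19) -> [19, 32]
extract_min()->19, [32]
extract_min()->32, []
insert(2) -> [2]
extract_min()->2, []
insert(10) -> [10]
extract_min()->10, []

Final heap: []


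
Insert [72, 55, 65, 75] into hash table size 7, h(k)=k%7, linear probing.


Insert 72: h=2 -> slot 2
Insert 55: h=6 -> slot 6
Insert 65: h=2, 1 probes -> slot 3
Insert 75: h=5 -> slot 5

Table: [None, None, 72, 65, None, 75, 55]


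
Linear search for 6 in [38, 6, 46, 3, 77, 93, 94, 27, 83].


i=0: 38!=6
i=1: 6==6 found!

Found at 1, 2 comps


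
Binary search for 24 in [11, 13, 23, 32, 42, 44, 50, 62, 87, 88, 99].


Step 1: lo=0, hi=10, mid=5, val=44
Step 2: lo=0, hi=4, mid=2, val=23
Step 3: lo=3, hi=4, mid=3, val=32

Not found


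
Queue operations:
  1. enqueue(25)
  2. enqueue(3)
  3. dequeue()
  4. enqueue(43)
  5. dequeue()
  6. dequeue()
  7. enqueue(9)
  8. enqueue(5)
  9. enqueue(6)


enqueue(25) -> [25]
enqueue(3) -> [25, 3]
dequeue()->25, [3]
enqueue(43) -> [3, 43]
dequeue()->3, [43]
dequeue()->43, []
enqueue(9) -> [9]
enqueue(5) -> [9, 5]
enqueue(6) -> [9, 5, 6]

Final queue: [9, 5, 6]


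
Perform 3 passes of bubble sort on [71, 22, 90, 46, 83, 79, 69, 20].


Initial: [71, 22, 90, 46, 83, 79, 69, 20]
Pass 1: [22, 71, 46, 83, 79, 69, 20, 90] (6 swaps)
Pass 2: [22, 46, 71, 79, 69, 20, 83, 90] (4 swaps)
Pass 3: [22, 46, 71, 69, 20, 79, 83, 90] (2 swaps)

After 3 passes: [22, 46, 71, 69, 20, 79, 83, 90]


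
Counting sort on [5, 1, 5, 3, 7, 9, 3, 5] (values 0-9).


Input: [5, 1, 5, 3, 7, 9, 3, 5]
Counts: [0, 1, 0, 2, 0, 3, 0, 1, 0, 1]

Sorted: [1, 3, 3, 5, 5, 5, 7, 9]


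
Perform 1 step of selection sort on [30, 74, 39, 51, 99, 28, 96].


Initial: [30, 74, 39, 51, 99, 28, 96]
Step 1: min=28 at 5
  Swap: [28, 74, 39, 51, 99, 30, 96]

After 1 step: [28, 74, 39, 51, 99, 30, 96]


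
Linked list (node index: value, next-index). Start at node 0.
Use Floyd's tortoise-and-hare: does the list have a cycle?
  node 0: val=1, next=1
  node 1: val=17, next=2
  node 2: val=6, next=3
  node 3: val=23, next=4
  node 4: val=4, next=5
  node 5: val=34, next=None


Floyd's tortoise (slow, +1) and hare (fast, +2):
  init: slow=0, fast=0
  step 1: slow=1, fast=2
  step 2: slow=2, fast=4
  step 3: fast 4->5->None, no cycle

Cycle: no


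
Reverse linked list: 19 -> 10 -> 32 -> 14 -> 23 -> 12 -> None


Step 1: curr=19, set curr.next=prev(None) | reversed so far: 19
Step 2: curr=10, set curr.next=prev(19) | reversed so far: 10 -> 19
Step 3: curr=32, set curr.next=prev(10) | reversed so far: 32 -> 10 -> 19
Step 4: curr=14, set curr.next=prev(32) | reversed so far: 14 -> 32 -> 10 -> 19
Step 5: curr=23, set curr.next=prev(14) | reversed so far: 23 -> 14 -> 32 -> 10 -> 19
Step 6: curr=12, set curr.next=prev(23) | reversed so far: 12 -> 23 -> 14 -> 32 -> 10 -> 19

12 -> 23 -> 14 -> 32 -> 10 -> 19 -> None


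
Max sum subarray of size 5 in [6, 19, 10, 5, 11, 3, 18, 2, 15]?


[0:5]: 51
[1:6]: 48
[2:7]: 47
[3:8]: 39
[4:9]: 49

Max: 51 at [0:5]


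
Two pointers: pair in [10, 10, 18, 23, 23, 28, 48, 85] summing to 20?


lo=0(10)+hi=7(85)=95
lo=0(10)+hi=6(48)=58
lo=0(10)+hi=5(28)=38
lo=0(10)+hi=4(23)=33
lo=0(10)+hi=3(23)=33
lo=0(10)+hi=2(18)=28
lo=0(10)+hi=1(10)=20

Yes: 10+10=20


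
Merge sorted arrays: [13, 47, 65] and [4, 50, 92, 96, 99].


Take 4 from B
Take 13 from A
Take 47 from A
Take 50 from B
Take 65 from A

Merged: [4, 13, 47, 50, 65, 92, 96, 99]


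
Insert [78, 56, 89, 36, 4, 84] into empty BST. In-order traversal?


Insert 78: root
Insert 56: L from 78
Insert 89: R from 78
Insert 36: L from 78 -> L from 56
Insert 4: L from 78 -> L from 56 -> L from 36
Insert 84: R from 78 -> L from 89

In-order: [4, 36, 56, 78, 84, 89]


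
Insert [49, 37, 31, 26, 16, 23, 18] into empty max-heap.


Insert 49: [49]
Insert 37: [49, 37]
Insert 31: [49, 37, 31]
Insert 26: [49, 37, 31, 26]
Insert 16: [49, 37, 31, 26, 16]
Insert 23: [49, 37, 31, 26, 16, 23]
Insert 18: [49, 37, 31, 26, 16, 23, 18]

Final heap: [49, 37, 31, 26, 16, 23, 18]


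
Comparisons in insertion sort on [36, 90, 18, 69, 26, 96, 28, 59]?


Algorithm: insertion sort
Input: [36, 90, 18, 69, 26, 96, 28, 59]
Sorted: [18, 26, 28, 36, 59, 69, 90, 96]

19


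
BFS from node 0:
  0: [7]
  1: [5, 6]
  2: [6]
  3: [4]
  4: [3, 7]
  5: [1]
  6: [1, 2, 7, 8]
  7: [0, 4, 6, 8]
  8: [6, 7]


Visit 0, enqueue [7]
Visit 7, enqueue [4, 6, 8]
Visit 4, enqueue [3]
Visit 6, enqueue [1, 2]
Visit 8, enqueue []
Visit 3, enqueue []
Visit 1, enqueue [5]
Visit 2, enqueue []
Visit 5, enqueue []

BFS order: [0, 7, 4, 6, 8, 3, 1, 2, 5]


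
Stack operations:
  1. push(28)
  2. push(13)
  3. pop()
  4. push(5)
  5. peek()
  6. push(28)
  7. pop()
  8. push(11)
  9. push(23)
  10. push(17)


push(28) -> [28]
push(13) -> [28, 13]
pop()->13, [28]
push(5) -> [28, 5]
peek()->5
push(28) -> [28, 5, 28]
pop()->28, [28, 5]
push(11) -> [28, 5, 11]
push(23) -> [28, 5, 11, 23]
push(17) -> [28, 5, 11, 23, 17]

Final stack: [28, 5, 11, 23, 17]


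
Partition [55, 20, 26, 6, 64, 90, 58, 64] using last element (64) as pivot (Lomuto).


Pivot: 64
  55 <= 64: advance i (no swap)
  20 <= 64: advance i (no swap)
  26 <= 64: advance i (no swap)
  6 <= 64: advance i (no swap)
  64 <= 64: advance i (no swap)
  58 <= 64: swap -> [55, 20, 26, 6, 64, 58, 90, 64]
Place pivot at 6: [55, 20, 26, 6, 64, 58, 64, 90]

Partitioned: [55, 20, 26, 6, 64, 58, 64, 90]


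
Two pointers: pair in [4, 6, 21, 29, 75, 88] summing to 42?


lo=0(4)+hi=5(88)=92
lo=0(4)+hi=4(75)=79
lo=0(4)+hi=3(29)=33
lo=1(6)+hi=3(29)=35
lo=2(21)+hi=3(29)=50

No pair found


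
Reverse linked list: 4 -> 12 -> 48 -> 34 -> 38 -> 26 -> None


Step 1: curr=4, set curr.next=prev(None) | reversed so far: 4
Step 2: curr=12, set curr.next=prev(4) | reversed so far: 12 -> 4
Step 3: curr=48, set curr.next=prev(12) | reversed so far: 48 -> 12 -> 4
Step 4: curr=34, set curr.next=prev(48) | reversed so far: 34 -> 48 -> 12 -> 4
Step 5: curr=38, set curr.next=prev(34) | reversed so far: 38 -> 34 -> 48 -> 12 -> 4
Step 6: curr=26, set curr.next=prev(38) | reversed so far: 26 -> 38 -> 34 -> 48 -> 12 -> 4

26 -> 38 -> 34 -> 48 -> 12 -> 4 -> None


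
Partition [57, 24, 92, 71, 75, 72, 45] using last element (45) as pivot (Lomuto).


Pivot: 45
  24 <= 45: swap -> [24, 57, 92, 71, 75, 72, 45]
Place pivot at 1: [24, 45, 92, 71, 75, 72, 57]

Partitioned: [24, 45, 92, 71, 75, 72, 57]


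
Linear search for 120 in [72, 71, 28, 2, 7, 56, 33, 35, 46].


i=0: 72!=120
i=1: 71!=120
i=2: 28!=120
i=3: 2!=120
i=4: 7!=120
i=5: 56!=120
i=6: 33!=120
i=7: 35!=120
i=8: 46!=120

Not found, 9 comps


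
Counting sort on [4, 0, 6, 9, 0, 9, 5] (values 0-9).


Input: [4, 0, 6, 9, 0, 9, 5]
Counts: [2, 0, 0, 0, 1, 1, 1, 0, 0, 2]

Sorted: [0, 0, 4, 5, 6, 9, 9]


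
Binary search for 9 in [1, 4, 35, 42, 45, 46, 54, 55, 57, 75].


Step 1: lo=0, hi=9, mid=4, val=45
Step 2: lo=0, hi=3, mid=1, val=4
Step 3: lo=2, hi=3, mid=2, val=35

Not found


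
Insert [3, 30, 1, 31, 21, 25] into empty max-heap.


Insert 3: [3]
Insert 30: [30, 3]
Insert 1: [30, 3, 1]
Insert 31: [31, 30, 1, 3]
Insert 21: [31, 30, 1, 3, 21]
Insert 25: [31, 30, 25, 3, 21, 1]

Final heap: [31, 30, 25, 3, 21, 1]


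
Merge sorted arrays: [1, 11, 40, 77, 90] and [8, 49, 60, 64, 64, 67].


Take 1 from A
Take 8 from B
Take 11 from A
Take 40 from A
Take 49 from B
Take 60 from B
Take 64 from B
Take 64 from B
Take 67 from B

Merged: [1, 8, 11, 40, 49, 60, 64, 64, 67, 77, 90]


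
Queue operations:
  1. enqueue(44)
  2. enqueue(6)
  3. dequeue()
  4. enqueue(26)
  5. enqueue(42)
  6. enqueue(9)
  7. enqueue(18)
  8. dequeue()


enqueue(44) -> [44]
enqueue(6) -> [44, 6]
dequeue()->44, [6]
enqueue(26) -> [6, 26]
enqueue(42) -> [6, 26, 42]
enqueue(9) -> [6, 26, 42, 9]
enqueue(18) -> [6, 26, 42, 9, 18]
dequeue()->6, [26, 42, 9, 18]

Final queue: [26, 42, 9, 18]


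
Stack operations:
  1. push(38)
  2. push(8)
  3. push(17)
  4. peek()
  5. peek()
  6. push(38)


push(38) -> [38]
push(8) -> [38, 8]
push(17) -> [38, 8, 17]
peek()->17
peek()->17
push(38) -> [38, 8, 17, 38]

Final stack: [38, 8, 17, 38]


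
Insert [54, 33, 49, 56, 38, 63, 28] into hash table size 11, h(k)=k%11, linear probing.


Insert 54: h=10 -> slot 10
Insert 33: h=0 -> slot 0
Insert 49: h=5 -> slot 5
Insert 56: h=1 -> slot 1
Insert 38: h=5, 1 probes -> slot 6
Insert 63: h=8 -> slot 8
Insert 28: h=6, 1 probes -> slot 7

Table: [33, 56, None, None, None, 49, 38, 28, 63, None, 54]


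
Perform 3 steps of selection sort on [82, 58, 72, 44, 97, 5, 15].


Initial: [82, 58, 72, 44, 97, 5, 15]
Step 1: min=5 at 5
  Swap: [5, 58, 72, 44, 97, 82, 15]
Step 2: min=15 at 6
  Swap: [5, 15, 72, 44, 97, 82, 58]
Step 3: min=44 at 3
  Swap: [5, 15, 44, 72, 97, 82, 58]

After 3 steps: [5, 15, 44, 72, 97, 82, 58]


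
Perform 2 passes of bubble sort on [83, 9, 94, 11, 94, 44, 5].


Initial: [83, 9, 94, 11, 94, 44, 5]
Pass 1: [9, 83, 11, 94, 44, 5, 94] (4 swaps)
Pass 2: [9, 11, 83, 44, 5, 94, 94] (3 swaps)

After 2 passes: [9, 11, 83, 44, 5, 94, 94]


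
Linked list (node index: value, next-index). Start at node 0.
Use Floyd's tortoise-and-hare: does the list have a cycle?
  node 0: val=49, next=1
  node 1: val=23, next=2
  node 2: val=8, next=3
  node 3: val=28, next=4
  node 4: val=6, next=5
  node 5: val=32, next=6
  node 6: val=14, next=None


Floyd's tortoise (slow, +1) and hare (fast, +2):
  init: slow=0, fast=0
  step 1: slow=1, fast=2
  step 2: slow=2, fast=4
  step 3: slow=3, fast=6
  step 4: fast -> None, no cycle

Cycle: no


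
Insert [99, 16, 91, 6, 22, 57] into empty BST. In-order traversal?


Insert 99: root
Insert 16: L from 99
Insert 91: L from 99 -> R from 16
Insert 6: L from 99 -> L from 16
Insert 22: L from 99 -> R from 16 -> L from 91
Insert 57: L from 99 -> R from 16 -> L from 91 -> R from 22

In-order: [6, 16, 22, 57, 91, 99]
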